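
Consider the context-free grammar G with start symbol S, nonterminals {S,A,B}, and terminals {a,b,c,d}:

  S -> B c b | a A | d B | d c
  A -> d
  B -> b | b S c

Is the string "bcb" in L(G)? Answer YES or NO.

Convert to CNF:
  S -> B X5 | T2 A | T3 B | T3 T1
  A -> d
  B -> T0 X4 | b
  T0 -> b
  T1 -> c
  T2 -> a
  T3 -> d
  X4 -> S T1
  X5 -> T1 T0

Fill CYK table bottom-up:
  [0..0]={B,T0}  "b"  orig:{B}
  [1..1]={T1}  "c"  orig:{}
  [2..2]={B,T0}  "b"  orig:{B}
  [0..1]=∅  "bc"
  [1..2]={X5}  "cb"  orig:{}
  [0..2]={S}  "bcb"

S ∈ T[0,2] ⇒ YES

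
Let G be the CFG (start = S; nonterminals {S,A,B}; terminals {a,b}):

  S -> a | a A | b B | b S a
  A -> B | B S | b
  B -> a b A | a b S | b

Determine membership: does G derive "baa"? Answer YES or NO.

CNF form of G:
  S -> T0 A | T1 B | T1 X6 | a
  A -> B S | T0 X2 | T0 X3 | b
  B -> T0 X4 | T0 X5 | b
  T0 -> a
  T1 -> b
  X2 -> T1 A
  X3 -> T1 S
  X4 -> T1 A
  X5 -> T1 S
  X6 -> S T0

CYK table (by increasing span):
  [0..0]={A,B,T1}  "b"  orig:{A,B}
  [1..1]={S,T0}  "a"  orig:{S}
  [2..2]={S,T0}  "a"  orig:{S}
  [0..1]={A,X3,X5}  "ba"  orig:{A}
  [1..2]={X6}  "aa"  orig:{}
  [0..2]={S}  "baa"

S ∈ T[0,2] ⇒ YES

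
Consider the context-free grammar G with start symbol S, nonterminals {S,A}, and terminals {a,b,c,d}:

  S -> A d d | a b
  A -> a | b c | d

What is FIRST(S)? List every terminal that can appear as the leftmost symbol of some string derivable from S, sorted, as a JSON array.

FIRST sets, iterate to fixpoint:
iter 1:
  A via A→a: +{a}
  A via A→b c: +{b}
  A via A→d: +{d}
  S via S→A d d: +{a,b,d}
  FIRST[S]={a,b,d}  FIRST[A]={a,b,d}
iter 2: done
  FIRST[S]={a,b,d}  FIRST[A]={a,b,d}

FIRST(S) = ["a", "b", "d"]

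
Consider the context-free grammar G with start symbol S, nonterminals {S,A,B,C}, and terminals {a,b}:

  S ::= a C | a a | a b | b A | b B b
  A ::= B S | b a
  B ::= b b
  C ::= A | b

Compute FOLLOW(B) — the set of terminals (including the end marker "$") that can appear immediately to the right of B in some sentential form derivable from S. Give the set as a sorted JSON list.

FIRST sets, iterate to fixpoint:
round 1:
  A via A→b a: +{b}
  B via B→b b: +{b}
  C via C→A: +{b}
  S via S→a C: +{a}
  S via S→b A: +{b}
  S: {a,b}  A: {b}  B: {b}  C: {b}
round 2: (no change)
  S: {a,b}  A: {b}  B: {b}  C: {b}

FOLLOW iteration:
seed FOLLOW(S) with $
[1]
  A→B S: FOLLOW(B) ⊇ FIRST(S) = {a,b}; new: +{a,b}
  S→a C: FOLLOW(C) ⊇ FOLLOW(S) ⊇ {$}; new: +{$}
  S→b A: FOLLOW(A) ⊇ FOLLOW(S) ⊇ {$}; new: +{$}
  FOLLOW(S)={$}  FOLLOW(A)={$}  FOLLOW(B)={a,b}  FOLLOW(C)={$}
[2] — fixpoint
  FOLLOW(S)={$}  FOLLOW(A)={$}  FOLLOW(B)={a,b}  FOLLOW(C)={$}

FOLLOW(B) = ["a", "b"]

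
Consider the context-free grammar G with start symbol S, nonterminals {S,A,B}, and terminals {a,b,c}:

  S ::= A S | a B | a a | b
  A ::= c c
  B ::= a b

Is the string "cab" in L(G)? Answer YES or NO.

CNF form of G:
  S -> A S | T1 B | T1 T1 | b
  A -> T0 T0
  B -> T1 T2
  T0 -> c
  T1 -> a
  T2 -> b

CYK fill:
  [0..0]={T0}  "c"  orig:{}
  [1..1]={T1}  "a"  orig:{}
  [2..2]={S,T2}  "b"  orig:{S}
  [0..1]=∅  "ca"
  [1..2]={B}  "ab"
  [0..2]=∅  "cab"

S ∉ T[0,2] ⇒ NO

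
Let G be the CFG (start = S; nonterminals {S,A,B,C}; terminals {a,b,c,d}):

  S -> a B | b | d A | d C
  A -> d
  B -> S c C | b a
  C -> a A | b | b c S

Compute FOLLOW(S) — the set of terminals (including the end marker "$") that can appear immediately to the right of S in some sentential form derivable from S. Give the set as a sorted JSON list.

FIRST sets, iterate to fixpoint:
[1]
  A via A→d: +{d}
  B via B→b a: +{b}
  C via C→a A: +{a}
  C via C→b: +{b}
  S via S→a B: +{a}
  S via S→b: +{b}
  S via S→d A: +{d}
  S: {a,b,d}  A: {d}  B: {b}  C: {a,b}
[2]
  B via B→S c C: +{a,d}
  S: {a,b,d}  A: {d}  B: {a,b,d}  C: {a,b}
[3] (stable)
  S: {a,b,d}  A: {d}  B: {a,b,d}  C: {a,b}

FOLLOW sets:
FOLLOW(S) := {$}
pass 1:
  B→S c C: FOLLOW(S) ⊇ FIRST(c) = {c}; new: +{c}
  S→a B: FOLLOW(B) ⊇ FOLLOW(S) ⊇ {$,c}; new: +{$,c}
  S→d A: FOLLOW(A) ⊇ FOLLOW(S) ⊇ {$,c}; new: +{$,c}
  S→d C: FOLLOW(C) ⊇ FOLLOW(S) ⊇ {$,c}; new: +{$,c}
  FOLLOW(S)={$,c}  FOLLOW(A)={$,c}  FOLLOW(B)={$,c}  FOLLOW(C)={$,c}
pass 2: — fixpoint
  FOLLOW(S)={$,c}  FOLLOW(A)={$,c}  FOLLOW(B)={$,c}  FOLLOW(C)={$,c}

FOLLOW(S) = ["$", "c"]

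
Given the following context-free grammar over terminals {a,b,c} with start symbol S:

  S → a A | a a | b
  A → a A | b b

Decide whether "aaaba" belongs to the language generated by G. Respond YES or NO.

CNF form of G:
  S -> T0 A | T0 T0 | b
  A -> T0 A | T1 T1
  T0 -> a
  T1 -> b

CYK fill:
  [0..0]={T0}  "a"  orig:{}
  [1..1]={T0}  "a"  orig:{}
  [2..2]={T0}  "a"  orig:{}
  [3..3]={S,T1}  "b"  orig:{S}
  [4..4]={T0}  "a"  orig:{}
  [0..1]={S}  "aa"
  [1..2]={S}  "aa"
  [2..3]=∅  "ab"
  [3..4]=∅  "ba"
  [0..2]=∅  "aaa"
  [1..3]=∅  "aab"
  [2..4]=∅  "aba"
  [0..3]=∅  "aaab"
  [1..4]=∅  "aaba"
  [0..4]=∅  "aaaba"

S ∉ T[0,4] ⇒ NO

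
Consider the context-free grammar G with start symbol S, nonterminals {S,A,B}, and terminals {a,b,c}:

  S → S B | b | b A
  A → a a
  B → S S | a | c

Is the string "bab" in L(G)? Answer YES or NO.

CNF form of G:
  S -> S B | T1 A | b
  A -> T0 T0
  B -> S S | a | c
  T0 -> a
  T1 -> b

Fill CYK table bottom-up:
  [0..0]={S,T1}  "b"  orig:{S}
  [1..1]={B,T0}  "a"  orig:{B}
  [2..2]={S,T1}  "b"  orig:{S}
  [0..1]={S}  "ba"
  [1..2]=∅  "ab"
  [0..2]={B}  "bab"

S ∉ T[0,2] ⇒ NO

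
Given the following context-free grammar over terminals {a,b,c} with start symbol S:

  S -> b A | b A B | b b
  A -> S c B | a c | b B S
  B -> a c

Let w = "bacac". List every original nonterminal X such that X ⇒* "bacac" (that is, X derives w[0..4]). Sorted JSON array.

Convert to CNF:
  S -> T2 A | T2 T2 | T2 X5
  A -> S X3 | T1 T0 | T2 X4
  B -> T1 T0
  T0 -> c
  T1 -> a
  T2 -> b
  X3 -> T0 B
  X4 -> B S
  X5 -> A B

CYK table (by increasing span) — only the sub-triangle for w[0..4]:
  cell(0,0) b: {T2}  orig:{}
  cell(1,1) a: {T1}  orig:{}
  cell(2,2) c: {T0}  orig:{}
  cell(3,3) a: {T1}  orig:{}
  cell(4,4) c: {T0}  orig:{}
  cell(0,1) ba: ∅
  cell(1,2) ac: {A,B}
  cell(2,3) ca: ∅
  cell(3,4) ac: {A,B}
  cell(0,2) bac: {S}
  cell(1,3) aca: ∅
  cell(2,4) cac: {X3}  orig:{}
  cell(0,3) baca: ∅
  cell(1,4) acac: {X5}  orig:{}
  cell(0,4) bacac: {S}

Original NTs in T[0,4] deriving "bacac": ["S"]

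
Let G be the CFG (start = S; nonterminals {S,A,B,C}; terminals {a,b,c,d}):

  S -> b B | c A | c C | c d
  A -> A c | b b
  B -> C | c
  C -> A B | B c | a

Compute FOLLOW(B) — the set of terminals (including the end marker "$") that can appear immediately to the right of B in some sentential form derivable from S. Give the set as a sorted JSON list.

Compute FIRST by fixpoint:
round 1:
  A via A→b b: +{b}
  B via B→c: +{c}
  C via C→A B: +{b}
  C via C→B c: +{c}
  C via C→a: +{a}
  S via S→b B: +{b}
  S via S→c A: +{c}
  FIRST[S]={b,c}  FIRST[A]={b}  FIRST[B]={c}  FIRST[C]={a,b,c}
round 2:
  B via B→C: +{a,b}
  FIRST[S]={b,c}  FIRST[A]={b}  FIRST[B]={a,b,c}  FIRST[C]={a,b,c}
round 3: done
  FIRST[S]={b,c}  FIRST[A]={b}  FIRST[B]={a,b,c}  FIRST[C]={a,b,c}

FOLLOW sets:
initialize: $ ∈ FOLLOW(S)
iter 1:
  A→A c: FOLLOW(A) ⊇ FIRST(c) = {c}; new: +{c}
  C→A B: FOLLOW(A) ⊇ FIRST(B) = {a,b,c}; new: +{a,b}
  C→B c: FOLLOW(B) ⊇ FIRST(c) = {c}; new: +{c}
  S→b B: FOLLOW(B) ⊇ FOLLOW(S) ⊇ {$}; new: +{$}
  S→c A: FOLLOW(A) ⊇ FOLLOW(S) ⊇ {$}; new: +{$}
  S→c C: FOLLOW(C) ⊇ FOLLOW(S) ⊇ {$}; new: +{$}
  FOLLOW(S)={$}  FOLLOW(A)={$,a,b,c}  FOLLOW(B)={$,c}  FOLLOW(C)={$}
iter 2:
  B→C: FOLLOW(C) ⊇ FOLLOW(B) ⊇ {$,c}; new: +{c}
  FOLLOW(S)={$}  FOLLOW(A)={$,a,b,c}  FOLLOW(B)={$,c}  FOLLOW(C)={$,c}
iter 3: (no change)
  FOLLOW(S)={$}  FOLLOW(A)={$,a,b,c}  FOLLOW(B)={$,c}  FOLLOW(C)={$,c}

FOLLOW(B) = ["$", "c"]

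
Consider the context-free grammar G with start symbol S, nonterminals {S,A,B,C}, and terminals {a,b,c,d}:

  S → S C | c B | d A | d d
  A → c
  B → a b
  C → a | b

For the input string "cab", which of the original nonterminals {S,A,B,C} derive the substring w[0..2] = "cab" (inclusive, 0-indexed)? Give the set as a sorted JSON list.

Convert to CNF:
  S -> S C | T2 B | T3 A | T3 T3
  A -> c
  B -> T0 T1
  C -> a | b
  T0 -> a
  T1 -> b
  T2 -> c
  T3 -> d

CYK fill — only the sub-triangle for w[0..2]:
  cell(0,0) c: {A,T2}  orig:{A}
  cell(1,1) a: {C,T0}  orig:{C}
  cell(2,2) b: {C,T1}  orig:{C}
  cell(0,1) ca: ∅
  cell(1,2) ab: {B}
  cell(0,2) cab: {S}

Original NTs in T[0,2] deriving "cab": ["S"]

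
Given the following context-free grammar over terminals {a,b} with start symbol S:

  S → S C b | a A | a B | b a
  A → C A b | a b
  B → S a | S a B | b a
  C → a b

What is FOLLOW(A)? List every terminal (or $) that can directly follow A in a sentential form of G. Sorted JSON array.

FIRST sets, iterate to fixpoint:
iter 1:
  A via A→a b: +{a}
  B via B→b a: +{b}
  C via C→a b: +{a}
  S via S→a A: +{a}
  S via S→b a: +{b}
  FIRST[S]={a,b}  FIRST[A]={a}  FIRST[B]={b}  FIRST[C]={a}
iter 2:
  B via B→S a: +{a}
  FIRST[S]={a,b}  FIRST[A]={a}  FIRST[B]={a,b}  FIRST[C]={a}
iter 3: (stable)
  FIRST[S]={a,b}  FIRST[A]={a}  FIRST[B]={a,b}  FIRST[C]={a}

FOLLOW iteration:
seed FOLLOW(S) with $
pass 1:
  A→C A b: FOLLOW(C) ⊇ FIRST(A) = {a}; new: +{a}
  A→C A b: FOLLOW(A) ⊇ FIRST(b) = {b}; new: +{b}
  B→S a: FOLLOW(S) ⊇ FIRST(a) = {a}; new: +{a}
  S→S C b: FOLLOW(C) ⊇ FIRST(b) = {b}; new: +{b}
  S→a A: FOLLOW(A) ⊇ FOLLOW(S) ⊇ {$,a}; new: +{$,a}
  S→a B: FOLLOW(B) ⊇ FOLLOW(S) ⊇ {$,a}; new: +{$,a}
  FOLLOW(S)={$,a}  FOLLOW(A)={$,a,b}  FOLLOW(B)={$,a}  FOLLOW(C)={a,b}
pass 2: — fixpoint
  FOLLOW(S)={$,a}  FOLLOW(A)={$,a,b}  FOLLOW(B)={$,a}  FOLLOW(C)={a,b}

FOLLOW(A) = ["$", "a", "b"]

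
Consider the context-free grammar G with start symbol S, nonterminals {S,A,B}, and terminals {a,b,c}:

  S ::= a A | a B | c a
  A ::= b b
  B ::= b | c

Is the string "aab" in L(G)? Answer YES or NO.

CNF form of G:
  S -> T1 A | T1 B | T2 T1
  A -> T0 T0
  B -> b | c
  T0 -> b
  T1 -> a
  T2 -> c

CYK table (by increasing span):
  cell(0,0) a: {T1}  orig:{}
  cell(1,1) a: {T1}  orig:{}
  cell(2,2) b: {B,T0}  orig:{B}
  cell(0,1) aa: ∅
  cell(1,2) ab: {S}
  cell(0,2) aab: ∅

S ∉ T[0,2] ⇒ NO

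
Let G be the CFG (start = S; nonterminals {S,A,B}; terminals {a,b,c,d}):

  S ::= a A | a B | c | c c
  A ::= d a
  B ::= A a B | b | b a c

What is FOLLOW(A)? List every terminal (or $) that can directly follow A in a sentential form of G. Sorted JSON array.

Compute FIRST by fixpoint:
round 1:
  A via A→d a: +{d}
  B via B→A a B: +{d}
  B via B→b: +{b}
  S via S→a A: +{a}
  S via S→c: +{c}
  FIRST(S)={a,c}  FIRST(A)={d}  FIRST(B)={b,d}
round 2: — fixpoint
  FIRST(S)={a,c}  FIRST(A)={d}  FIRST(B)={b,d}

FOLLOW sets:
FOLLOW(S) := {$}
[1]
  B→A a B: FOLLOW(A) ⊇ FIRST(a) = {a}; new: +{a}
  S→a A: FOLLOW(A) ⊇ FOLLOW(S) ⊇ {$}; new: +{$}
  S→a B: FOLLOW(B) ⊇ FOLLOW(S) ⊇ {$}; new: +{$}
  FOLLOW[S]={$}  FOLLOW[A]={$,a}  FOLLOW[B]={$}
[2] (no change)
  FOLLOW[S]={$}  FOLLOW[A]={$,a}  FOLLOW[B]={$}

FOLLOW(A) = ["$", "a"]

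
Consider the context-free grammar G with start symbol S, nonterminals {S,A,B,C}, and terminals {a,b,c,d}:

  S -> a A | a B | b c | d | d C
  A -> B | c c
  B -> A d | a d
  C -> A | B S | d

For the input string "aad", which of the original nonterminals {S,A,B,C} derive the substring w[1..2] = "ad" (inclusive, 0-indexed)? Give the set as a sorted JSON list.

CNF form of G:
  S -> T0 C | T1 A | T1 B | T3 T2 | d
  A -> A T0 | T1 T0 | T2 T2
  B -> A T0 | T1 T0
  C -> A T0 | B S | T1 T0 | T2 T2 | d
  T0 -> d
  T1 -> a
  T2 -> c
  T3 -> b

CYK fill — only the sub-triangle for w[1..2]:
  cell(1,1) a: {T1}  orig:{}
  cell(2,2) d: {C,S,T0}  orig:{C,S}
  cell(1,2) ad: {A,B,C}

Original NTs in T[1,2] deriving "ad": ["A", "B", "C"]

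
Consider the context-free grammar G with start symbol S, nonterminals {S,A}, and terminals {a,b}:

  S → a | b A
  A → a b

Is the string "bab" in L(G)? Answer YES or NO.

Convert to CNF:
  S -> T1 A | a
  A -> T0 T1
  T0 -> a
  T1 -> b

Fill CYK table bottom-up:
  cell(0,0) b: {T1}  orig:{}
  cell(1,1) a: {S,T0}  orig:{S}
  cell(2,2) b: {T1}  orig:{}
  cell(0,1) ba: ∅
  cell(1,2) ab: {A}
  cell(0,2) bab: {S}

S ∈ T[0,2] ⇒ YES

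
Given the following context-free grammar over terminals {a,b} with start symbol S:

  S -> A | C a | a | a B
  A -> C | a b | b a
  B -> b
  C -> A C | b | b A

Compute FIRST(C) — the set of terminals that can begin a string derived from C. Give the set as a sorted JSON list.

Compute FIRST by fixpoint:
[1]
  A via A→a b: +{a}
  A via A→b a: +{b}
  B via B→b: +{b}
  C via C→A C: +{a,b}
  S via S→A: +{a,b}
  FIRST(S)={a,b}  FIRST(A)={a,b}  FIRST(B)={b}  FIRST(C)={a,b}
[2] (no change)
  FIRST(S)={a,b}  FIRST(A)={a,b}  FIRST(B)={b}  FIRST(C)={a,b}

FIRST(C) = ["a", "b"]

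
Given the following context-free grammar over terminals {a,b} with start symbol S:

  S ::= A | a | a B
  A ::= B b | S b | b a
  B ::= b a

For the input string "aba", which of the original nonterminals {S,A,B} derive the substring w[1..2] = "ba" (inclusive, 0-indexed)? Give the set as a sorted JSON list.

Convert to CNF:
  S -> B T0 | S T0 | T0 T1 | T1 B | a
  A -> B T0 | S T0 | T0 T1
  B -> T0 T1
  T0 -> b
  T1 -> a

CYK fill, restricted to cells inside w[1..2]:
  cell(1,1) b: {T0}  orig:{}
  cell(2,2) a: {S,T1}  orig:{S}
  cell(1,2) ba: {A,B,S}

Original NTs in T[1,2] deriving "ba": ["A", "B", "S"]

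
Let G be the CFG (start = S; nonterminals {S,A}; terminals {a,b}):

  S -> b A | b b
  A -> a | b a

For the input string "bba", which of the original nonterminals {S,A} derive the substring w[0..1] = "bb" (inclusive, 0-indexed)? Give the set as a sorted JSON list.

CNF form of G:
  S -> T0 A | T0 T0
  A -> T0 T1 | a
  T0 -> b
  T1 -> a

Fill CYK table bottom-up, restricted to cells inside w[0..1]:
  T[0,0] 'b' = {T0}  orig:{}
  T[1,1] 'b' = {T0}  orig:{}
  T[0,1] 'bb' = {S}

Original NTs in T[0,1] deriving "bb": ["S"]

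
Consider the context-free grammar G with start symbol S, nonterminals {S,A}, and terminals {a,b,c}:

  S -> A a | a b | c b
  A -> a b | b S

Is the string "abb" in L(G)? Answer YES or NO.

Convert to CNF:
  S -> A T0 | T0 T1 | T2 T1
  A -> T0 T1 | T1 S
  T0 -> a
  T1 -> b
  T2 -> c

Fill CYK table bottom-up:
  [0..0]={T0}  "a"  orig:{}
  [1..1]={T1}  "b"  orig:{}
  [2..2]={T1}  "b"  orig:{}
  [0..1]={A,S}  "ab"
  [1..2]=∅  "bb"
  [0..2]=∅  "abb"

S ∉ T[0,2] ⇒ NO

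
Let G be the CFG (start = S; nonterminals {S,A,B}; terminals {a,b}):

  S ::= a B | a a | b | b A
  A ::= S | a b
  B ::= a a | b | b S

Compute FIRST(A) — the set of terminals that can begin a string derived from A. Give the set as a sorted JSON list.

FIRST iteration:
pass 1:
  A via A→a b: +{a}
  B via B→a a: +{a}
  B via B→b: +{b}
  S via S→a B: +{a}
  S via S→b: +{b}
  FIRST(S)={a,b}  FIRST(A)={a}  FIRST(B)={a,b}
pass 2:
  A via A→S: +{b}
  FIRST(S)={a,b}  FIRST(A)={a,b}  FIRST(B)={a,b}
pass 3: — fixpoint
  FIRST(S)={a,b}  FIRST(A)={a,b}  FIRST(B)={a,b}

FIRST(A) = ["a", "b"]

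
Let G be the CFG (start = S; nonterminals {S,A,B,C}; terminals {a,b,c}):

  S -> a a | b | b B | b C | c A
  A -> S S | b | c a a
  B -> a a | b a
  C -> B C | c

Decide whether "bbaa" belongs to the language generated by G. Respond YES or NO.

Convert to CNF:
  S -> T0 A | T1 T1 | T2 B | T2 C | b
  A -> S S | T0 X3 | b
  B -> T1 T1 | T2 T1
  C -> B C | c
  T0 -> c
  T1 -> a
  T2 -> b
  X3 -> T1 T1

CYK table (by increasing span):
  [0..0]={A,S,T2}  "b"  orig:{A,S}
  [1..1]={A,S,T2}  "b"  orig:{A,S}
  [2..2]={T1}  "a"  orig:{}
  [3..3]={T1}  "a"  orig:{}
  [0..1]={A}  "bb"
  [1..2]={B}  "ba"
  [2..3]={B,S,X3}  "aa"  orig:{B,S}
  [0..2]={S}  "bba"
  [1..3]={A,S}  "baa"
  [0..3]={A}  "bbaa"

S ∉ T[0,3] ⇒ NO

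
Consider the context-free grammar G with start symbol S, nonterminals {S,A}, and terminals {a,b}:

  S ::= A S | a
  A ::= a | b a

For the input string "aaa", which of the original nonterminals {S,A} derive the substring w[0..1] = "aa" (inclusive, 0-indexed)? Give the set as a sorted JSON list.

Convert to CNF:
  S -> A S | a
  A -> T0 T1 | a
  T0 -> b
  T1 -> a

CYK fill (cells [i..j] with 0 ≤ i ≤ j ≤ 1 only):
  cell(0,0) a: {A,S,T1}  orig:{A,S}
  cell(1,1) a: {A,S,T1}  orig:{A,S}
  cell(0,1) aa: {S}

Original NTs in T[0,1] deriving "aa": ["S"]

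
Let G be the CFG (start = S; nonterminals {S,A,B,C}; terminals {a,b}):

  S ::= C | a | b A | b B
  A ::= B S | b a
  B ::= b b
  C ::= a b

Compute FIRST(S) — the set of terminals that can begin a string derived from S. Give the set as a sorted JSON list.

FIRST iteration:
[1]
  A via A→b a: +{b}
  B via B→b b: +{b}
  C via C→a b: +{a}
  S via S→C: +{a}
  S via S→b A: +{b}
  S: {a,b}  A: {b}  B: {b}  C: {a}
[2] done
  S: {a,b}  A: {b}  B: {b}  C: {a}

FIRST(S) = ["a", "b"]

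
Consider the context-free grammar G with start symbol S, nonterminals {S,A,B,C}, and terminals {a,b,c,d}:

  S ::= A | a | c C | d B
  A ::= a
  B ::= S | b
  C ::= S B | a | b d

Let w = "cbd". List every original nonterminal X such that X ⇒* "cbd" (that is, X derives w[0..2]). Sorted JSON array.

Convert to CNF:
  S -> T0 C | T1 B | a
  A -> a
  B -> T0 C | T1 B | a | b
  C -> S B | T2 T1 | a
  T0 -> c
  T1 -> d
  T2 -> b

CYK table (by increasing span) — only the sub-triangle for w[0..2]:
  cell(0,0) c: {T0}  orig:{}
  cell(1,1) b: {B,T2}  orig:{B}
  cell(2,2) d: {T1}  orig:{}
  cell(0,1) cb: ∅
  cell(1,2) bd: {C}
  cell(0,2) cbd: {B,S}

Original NTs in T[0,2] deriving "cbd": ["B", "S"]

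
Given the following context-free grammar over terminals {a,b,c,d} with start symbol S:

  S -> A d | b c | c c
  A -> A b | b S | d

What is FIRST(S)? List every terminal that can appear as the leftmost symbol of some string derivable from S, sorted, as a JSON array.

Compute FIRST by fixpoint:
[1]
  A via A→b S: +{b}
  A via A→d: +{d}
  S via S→A d: +{b,d}
  S via S→c c: +{c}
  FIRST(S)={b,c,d}  FIRST(A)={b,d}
[2] (stable)
  FIRST(S)={b,c,d}  FIRST(A)={b,d}

FIRST(S) = ["b", "c", "d"]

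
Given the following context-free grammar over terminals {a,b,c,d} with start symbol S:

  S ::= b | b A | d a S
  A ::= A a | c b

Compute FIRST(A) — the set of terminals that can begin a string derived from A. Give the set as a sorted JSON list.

Compute FIRST by fixpoint:
iter 1:
  A via A→c b: +{c}
  S via S→b: +{b}
  S via S→d a S: +{d}
  FIRST[S]={b,d}  FIRST[A]={c}
iter 2: done
  FIRST[S]={b,d}  FIRST[A]={c}

FIRST(A) = ["c"]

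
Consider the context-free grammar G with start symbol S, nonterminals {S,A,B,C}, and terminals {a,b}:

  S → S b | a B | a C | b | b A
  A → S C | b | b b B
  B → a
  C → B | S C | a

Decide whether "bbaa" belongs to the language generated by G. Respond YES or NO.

CNF form of G:
  S -> S T0 | T0 A | T1 B | T1 C | b
  A -> S C | T0 X2 | b
  B -> a
  C -> S C | a
  T0 -> b
  T1 -> a
  X2 -> T0 B

Fill CYK table bottom-up:
  cell(0,0) b: {A,S,T0}  orig:{A,S}
  cell(1,1) b: {A,S,T0}  orig:{A,S}
  cell(2,2) a: {B,C,T1}  orig:{B,C}
  cell(3,3) a: {B,C,T1}  orig:{B,C}
  cell(0,1) bb: {S}
  cell(1,2) ba: {A,C,X2}  orig:{A,C}
  cell(2,3) aa: {S}
  cell(0,2) bba: {A,C,S}
  cell(1,3) baa: ∅
  cell(0,3) bbaa: {A,C}

S ∉ T[0,3] ⇒ NO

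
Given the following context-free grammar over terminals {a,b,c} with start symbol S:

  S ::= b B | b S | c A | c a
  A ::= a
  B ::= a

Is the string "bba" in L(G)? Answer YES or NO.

CNF form of G:
  S -> T0 B | T0 S | T1 A | T1 T2
  A -> a
  B -> a
  T0 -> b
  T1 -> c
  T2 -> a

CYK fill:
  [0..0]={T0}  "b"  orig:{}
  [1..1]={T0}  "b"  orig:{}
  [2..2]={A,B,T2}  "a"  orig:{A,B}
  [0..1]=∅  "bb"
  [1..2]={S}  "ba"
  [0..2]={S}  "bba"

S ∈ T[0,2] ⇒ YES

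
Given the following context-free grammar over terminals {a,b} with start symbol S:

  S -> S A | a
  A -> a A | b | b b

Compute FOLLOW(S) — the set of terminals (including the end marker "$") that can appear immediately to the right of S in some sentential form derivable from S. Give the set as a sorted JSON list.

FIRST iteration:
round 1:
  A via A→a A: +{a}
  A via A→b: +{b}
  S via S→a: +{a}
  S: {a}  A: {a,b}
round 2: done
  S: {a}  A: {a,b}

FOLLOW sets:
FOLLOW(S) := {$}
[1]
  S→S A: FOLLOW(S) ⊇ FIRST(A) = {a,b}; new: +{a,b}
  S→S A: FOLLOW(A) ⊇ FOLLOW(S) ⊇ {$,a,b}; new: +{$,a,b}
  FOLLOW(S)={$,a,b}  FOLLOW(A)={$,a,b}
[2] (no change)
  FOLLOW(S)={$,a,b}  FOLLOW(A)={$,a,b}

FOLLOW(S) = ["$", "a", "b"]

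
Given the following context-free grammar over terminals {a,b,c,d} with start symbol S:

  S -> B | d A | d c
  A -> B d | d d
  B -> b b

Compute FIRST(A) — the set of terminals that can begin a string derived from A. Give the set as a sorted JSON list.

Compute FIRST by fixpoint:
[1]
  A via A→d d: +{d}
  B via B→b b: +{b}
  S via S→B: +{b}
  S via S→d A: +{d}
  S: {b,d}  A: {d}  B: {b}
[2]
  A via A→B d: +{b}
  S: {b,d}  A: {b,d}  B: {b}
[3] (no change)
  S: {b,d}  A: {b,d}  B: {b}

FIRST(A) = ["b", "d"]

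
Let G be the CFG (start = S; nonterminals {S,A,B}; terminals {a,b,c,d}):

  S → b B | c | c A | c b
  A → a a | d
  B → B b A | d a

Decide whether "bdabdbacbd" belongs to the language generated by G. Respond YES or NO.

CNF form of G:
  S -> T1 B | T3 A | T3 T1 | c
  A -> T0 T0 | d
  B -> B X4 | T2 T0
  T0 -> a
  T1 -> b
  T2 -> d
  T3 -> c
  X4 -> T1 A

CYK fill:
  [0..0]={T1}  "b"  orig:{}
  [1..1]={A,T2}  "d"  orig:{A}
  [2..2]={T0}  "a"  orig:{}
  [3..3]={T1}  "b"  orig:{}
  [4..4]={A,T2}  "d"  orig:{A}
  [5..5]={T1}  "b"  orig:{}
  [6..6]={T0}  "a"  orig:{}
  [7..7]={S,T3}  "c"  orig:{S}
  [8..8]={T1}  "b"  orig:{}
  [9..9]={A,T2}  "d"  orig:{A}
  [0..1]={X4}  "bd"  orig:{}
  [1..2]={B}  "da"
  [2..3]=∅  "ab"
  [3..4]={X4}  "bd"  orig:{}
  [4..5]=∅  "db"
  [5..6]=∅  "ba"
  [6..7]=∅  "ac"
  [7..8]={S}  "cb"
  [8..9]={X4}  "bd"  orig:{}
  [0..2]={S}  "bda"
  [1..3]=∅  "dab"
  [2..4]=∅  "abd"
  [3..5]=∅  "bdb"
  [4..6]=∅  "dba"
  [5..7]=∅  "bac"
  [6..8]=∅  "acb"
  [7..9]=∅  "cbd"
  [0..3]=∅  "bdab"
  [1..4]={B}  "dabd"
  [2..5]=∅  "abdb"
  [3..6]=∅  "bdba"
  [4..7]=∅  "dbac"
  [5..8]=∅  "bacb"
  [6..9]=∅  "acbd"
  [0..4]={S}  "bdabd"
  [1..5]=∅  "dabdb"
  [2..6]=∅  "abdba"
  [3..7]=∅  "bdbac"
  [4..8]=∅  "dbacb"
  [5..9]=∅  "bacbd"
  [0..5]=∅  "bdabdb"
  [1..6]=∅  "dabdba"
  [2..7]=∅  "abdbac"
  [3..8]=∅  "bdbacb"
  [4..9]=∅  "dbacbd"
  [0..6]=∅  "bdabdba"
  [1..7]=∅  "dabdbac"
  [2..8]=∅  "abdbacb"
  [3..9]=∅  "bdbacbd"
  [0..7]=∅  "bdabdbac"
  [1..8]=∅  "dabdbacb"
  [2..9]=∅  "abdbacbd"
  [0..8]=∅  "bdabdbacb"
  [1..9]=∅  "dabdbacbd"
  [0..9]=∅  "bdabdbacbd"

S ∉ T[0,9] ⇒ NO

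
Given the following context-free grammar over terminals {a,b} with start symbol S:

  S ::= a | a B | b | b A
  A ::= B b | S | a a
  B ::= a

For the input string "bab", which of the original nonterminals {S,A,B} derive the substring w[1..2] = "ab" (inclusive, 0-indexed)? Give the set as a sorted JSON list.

CNF form of G:
  S -> T0 A | T1 B | a | b
  A -> B T0 | T0 A | T1 B | T1 T1 | a | b
  B -> a
  T0 -> b
  T1 -> a

CYK table (by increasing span), restricted to cells inside w[1..2]:
  cell(1,1) a: {A,B,S,T1}  orig:{A,B,S}
  cell(2,2) b: {A,S,T0}  orig:{A,S}
  cell(1,2) ab: {A}

Original NTs in T[1,2] deriving "ab": ["A"]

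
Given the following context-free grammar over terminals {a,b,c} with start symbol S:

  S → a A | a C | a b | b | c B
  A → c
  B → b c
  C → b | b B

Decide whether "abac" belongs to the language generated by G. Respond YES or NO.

Convert to CNF:
  S -> T1 B | T2 A | T2 C | T2 T0 | b
  A -> c
  B -> T0 T1
  C -> T0 B | b
  T0 -> b
  T1 -> c
  T2 -> a

Fill CYK table bottom-up:
  T[0,0] 'a' = {T2}  orig:{}
  T[1,1] 'b' = {C,S,T0}  orig:{C,S}
  T[2,2] 'a' = {T2}  orig:{}
  T[3,3] 'c' = {A,T1}  orig:{A}
  T[0,1] 'ab' = {S}
  T[1,2] 'ba' = ∅
  T[2,3] 'ac' = {S}
  T[0,2] 'aba' = ∅
  T[1,3] 'bac' = ∅
  T[0,3] 'abac' = ∅

S ∉ T[0,3] ⇒ NO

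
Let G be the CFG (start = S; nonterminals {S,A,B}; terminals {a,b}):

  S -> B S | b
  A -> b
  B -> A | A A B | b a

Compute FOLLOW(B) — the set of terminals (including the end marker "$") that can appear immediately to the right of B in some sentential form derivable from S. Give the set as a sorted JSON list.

FIRST sets, iterate to fixpoint:
round 1:
  A via A→b: +{b}
  B via B→A: +{b}
  S via S→B S: +{b}
  FIRST(S)={b}  FIRST(A)={b}  FIRST(B)={b}
round 2: (stable)
  FIRST(S)={b}  FIRST(A)={b}  FIRST(B)={b}

Compute FOLLOW by fixpoint:
initialize: $ ∈ FOLLOW(S)
iter 1:
  B→A A B: FOLLOW(A) ⊇ FIRST(A) = {b}; new: +{b}
  S→B S: FOLLOW(B) ⊇ FIRST(S) = {b}; new: +{b}
  FOLLOW[S]={$}  FOLLOW[A]={b}  FOLLOW[B]={b}
iter 2: — fixpoint
  FOLLOW[S]={$}  FOLLOW[A]={b}  FOLLOW[B]={b}

FOLLOW(B) = ["b"]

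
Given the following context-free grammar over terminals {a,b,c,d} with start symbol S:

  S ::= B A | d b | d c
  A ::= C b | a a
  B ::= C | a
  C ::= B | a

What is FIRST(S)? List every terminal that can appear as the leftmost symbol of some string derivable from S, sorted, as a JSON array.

FIRST iteration:
pass 1:
  A via A→a a: +{a}
  B via B→a: +{a}
  C via C→B: +{a}
  S via S→B A: +{a}
  S via S→d b: +{d}
  FIRST[S]={a,d}  FIRST[A]={a}  FIRST[B]={a}  FIRST[C]={a}
pass 2: (no change)
  FIRST[S]={a,d}  FIRST[A]={a}  FIRST[B]={a}  FIRST[C]={a}

FIRST(S) = ["a", "d"]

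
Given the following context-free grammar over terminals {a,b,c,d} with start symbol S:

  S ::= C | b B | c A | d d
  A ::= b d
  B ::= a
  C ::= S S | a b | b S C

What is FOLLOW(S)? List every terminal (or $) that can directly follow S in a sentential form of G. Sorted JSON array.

Compute FIRST by fixpoint:
[1]
  A via A→b d: +{b}
  B via B→a: +{a}
  C via C→a b: +{a}
  C via C→b S C: +{b}
  S via S→C: +{a,b}
  S via S→c A: +{c}
  S via S→d d: +{d}
  FIRST(S)={a,b,c,d}  FIRST(A)={b}  FIRST(B)={a}  FIRST(C)={a,b}
[2]
  C via C→S S: +{c,d}
  FIRST(S)={a,b,c,d}  FIRST(A)={b}  FIRST(B)={a}  FIRST(C)={a,b,c,d}
[3] (no change)
  FIRST(S)={a,b,c,d}  FIRST(A)={b}  FIRST(B)={a}  FIRST(C)={a,b,c,d}

Compute FOLLOW by fixpoint:
initialize: $ ∈ FOLLOW(S)
round 1:
  C→S S: FOLLOW(S) ⊇ FIRST(S) = {a,b,c,d}; new: +{a,b,c,d}
  S→C: FOLLOW(C) ⊇ FOLLOW(S) ⊇ {$,a,b,c,d}; new: +{$,a,b,c,d}
  S→b B: FOLLOW(B) ⊇ FOLLOW(S) ⊇ {$,a,b,c,d}; new: +{$,a,b,c,d}
  S→c A: FOLLOW(A) ⊇ FOLLOW(S) ⊇ {$,a,b,c,d}; new: +{$,a,b,c,d}
  FOLLOW(S)={$,a,b,c,d}  FOLLOW(A)={$,a,b,c,d}  FOLLOW(B)={$,a,b,c,d}  FOLLOW(C)={$,a,b,c,d}
round 2: (no change)
  FOLLOW(S)={$,a,b,c,d}  FOLLOW(A)={$,a,b,c,d}  FOLLOW(B)={$,a,b,c,d}  FOLLOW(C)={$,a,b,c,d}

FOLLOW(S) = ["$", "a", "b", "c", "d"]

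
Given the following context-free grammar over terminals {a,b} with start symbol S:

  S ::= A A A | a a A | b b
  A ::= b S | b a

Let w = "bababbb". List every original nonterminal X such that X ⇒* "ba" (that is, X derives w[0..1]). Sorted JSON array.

CNF form of G:
  S -> A X2 | T0 T0 | T1 X3
  A -> T0 S | T0 T1
  T0 -> b
  T1 -> a
  X2 -> A A
  X3 -> T1 A

Fill CYK table bottom-up — only the sub-triangle for w[0..1]:
  [0..0]={T0}  "b"  orig:{}
  [1..1]={T1}  "a"  orig:{}
  [0..1]={A}  "ba"

Original NTs in T[0,1] deriving "ba": ["A"]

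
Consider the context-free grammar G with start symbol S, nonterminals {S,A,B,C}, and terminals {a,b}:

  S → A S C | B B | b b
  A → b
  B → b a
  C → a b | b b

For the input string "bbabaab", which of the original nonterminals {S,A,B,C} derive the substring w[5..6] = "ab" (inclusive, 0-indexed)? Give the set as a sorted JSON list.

Convert to CNF:
  S -> A X2 | B B | T0 T0
  A -> b
  B -> T0 T1
  C -> T0 T0 | T1 T0
  T0 -> b
  T1 -> a
  X2 -> S C

Fill CYK table bottom-up, restricted to cells inside w[5..6]:
  T[5,5] 'a' = {T1}  orig:{}
  T[6,6] 'b' = {A,T0}  orig:{A}
  T[5,6] 'ab' = {C}

Original NTs in T[5,6] deriving "ab": ["C"]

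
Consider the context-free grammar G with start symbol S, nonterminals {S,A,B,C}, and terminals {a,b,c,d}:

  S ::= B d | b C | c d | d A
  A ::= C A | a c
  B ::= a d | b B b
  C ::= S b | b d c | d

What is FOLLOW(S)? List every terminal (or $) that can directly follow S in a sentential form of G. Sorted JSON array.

FIRST iteration:
round 1:
  A via A→a c: +{a}
  B via B→a d: +{a}
  B via B→b B b: +{b}
  C via C→b d c: +{b}
  C via C→d: +{d}
  S via S→B d: +{a,b}
  S via S→c d: +{c}
  S via S→d A: +{d}
  FIRST[S]={a,b,c,d}  FIRST[A]={a}  FIRST[B]={a,b}  FIRST[C]={b,d}
round 2:
  A via A→C A: +{b,d}
  C via C→S b: +{a,c}
  FIRST[S]={a,b,c,d}  FIRST[A]={a,b,d}  FIRST[B]={a,b}  FIRST[C]={a,b,c,d}
round 3:
  A via A→C A: +{c}
  FIRST[S]={a,b,c,d}  FIRST[A]={a,b,c,d}  FIRST[B]={a,b}  FIRST[C]={a,b,c,d}
round 4: — fixpoint
  FIRST[S]={a,b,c,d}  FIRST[A]={a,b,c,d}  FIRST[B]={a,b}  FIRST[C]={a,b,c,d}

FOLLOW sets:
initialize: $ ∈ FOLLOW(S)
round 1:
  A→C A: FOLLOW(C) ⊇ FIRST(A) = {a,b,c,d}; new: +{a,b,c,d}
  B→b B b: FOLLOW(B) ⊇ FIRST(b) = {b}; new: +{b}
  C→S b: FOLLOW(S) ⊇ FIRST(b) = {b}; new: +{b}
  S→B d: FOLLOW(B) ⊇ FIRST(d) = {d}; new: +{d}
  S→b C: FOLLOW(C) ⊇ FOLLOW(S) ⊇ {$,b}; new: +{$}
  S→d A: FOLLOW(A) ⊇ FOLLOW(S) ⊇ {$,b}; new: +{$,b}
  S: {$,b}  A: {$,b}  B: {b,d}  C: {$,a,b,c,d}
round 2: (stable)
  S: {$,b}  A: {$,b}  B: {b,d}  C: {$,a,b,c,d}

FOLLOW(S) = ["$", "b"]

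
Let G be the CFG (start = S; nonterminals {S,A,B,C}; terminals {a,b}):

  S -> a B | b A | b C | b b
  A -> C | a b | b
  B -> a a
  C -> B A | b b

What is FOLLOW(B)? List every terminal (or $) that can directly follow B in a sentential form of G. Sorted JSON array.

FIRST sets, iterate to fixpoint:
round 1:
  A via A→a b: +{a}
  A via A→b: +{b}
  B via B→a a: +{a}
  C via C→B A: +{a}
  C via C→b b: +{b}
  S via S→a B: +{a}
  S via S→b A: +{b}
  FIRST[S]={a,b}  FIRST[A]={a,b}  FIRST[B]={a}  FIRST[C]={a,b}
round 2: done
  FIRST[S]={a,b}  FIRST[A]={a,b}  FIRST[B]={a}  FIRST[C]={a,b}

FOLLOW sets:
FOLLOW(S) := {$}
round 1:
  C→B A: FOLLOW(B) ⊇ FIRST(A) = {a,b}; new: +{a,b}
  S→a B: FOLLOW(B) ⊇ FOLLOW(S) ⊇ {$}; new: +{$}
  S→b A: FOLLOW(A) ⊇ FOLLOW(S) ⊇ {$}; new: +{$}
  S→b C: FOLLOW(C) ⊇ FOLLOW(S) ⊇ {$}; new: +{$}
  S: {$}  A: {$}  B: {$,a,b}  C: {$}
round 2: — fixpoint
  S: {$}  A: {$}  B: {$,a,b}  C: {$}

FOLLOW(B) = ["$", "a", "b"]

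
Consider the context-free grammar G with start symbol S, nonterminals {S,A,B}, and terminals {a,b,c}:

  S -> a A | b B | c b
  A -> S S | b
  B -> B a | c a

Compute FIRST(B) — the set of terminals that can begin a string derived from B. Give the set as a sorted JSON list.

FIRST sets, iterate to fixpoint:
[1]
  A via A→b: +{b}
  B via B→c a: +{c}
  S via S→a A: +{a}
  S via S→b B: +{b}
  S via S→c b: +{c}
  FIRST[S]={a,b,c}  FIRST[A]={b}  FIRST[B]={c}
[2]
  A via A→S S: +{a,c}
  FIRST[S]={a,b,c}  FIRST[A]={a,b,c}  FIRST[B]={c}
[3] (stable)
  FIRST[S]={a,b,c}  FIRST[A]={a,b,c}  FIRST[B]={c}

FIRST(B) = ["c"]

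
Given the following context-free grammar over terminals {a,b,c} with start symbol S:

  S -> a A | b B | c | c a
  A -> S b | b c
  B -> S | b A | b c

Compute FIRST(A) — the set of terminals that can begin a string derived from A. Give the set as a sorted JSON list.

FIRST iteration:
round 1:
  A via A→b c: +{b}
  B via B→b A: +{b}
  S via S→a A: +{a}
  S via S→b B: +{b}
  S via S→c: +{c}
  S: {a,b,c}  A: {b}  B: {b}
round 2:
  A via A→S b: +{a,c}
  B via B→S: +{a,c}
  S: {a,b,c}  A: {a,b,c}  B: {a,b,c}
round 3: (stable)
  S: {a,b,c}  A: {a,b,c}  B: {a,b,c}

FIRST(A) = ["a", "b", "c"]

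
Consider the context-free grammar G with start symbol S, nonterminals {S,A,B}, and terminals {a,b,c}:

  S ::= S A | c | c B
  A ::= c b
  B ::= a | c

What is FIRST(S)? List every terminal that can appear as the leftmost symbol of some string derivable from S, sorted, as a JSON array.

Compute FIRST by fixpoint:
iter 1:
  A via A→c b: +{c}
  B via B→a: +{a}
  B via B→c: +{c}
  S via S→c: +{c}
  FIRST(S)={c}  FIRST(A)={c}  FIRST(B)={a,c}
iter 2: (no change)
  FIRST(S)={c}  FIRST(A)={c}  FIRST(B)={a,c}

FIRST(S) = ["c"]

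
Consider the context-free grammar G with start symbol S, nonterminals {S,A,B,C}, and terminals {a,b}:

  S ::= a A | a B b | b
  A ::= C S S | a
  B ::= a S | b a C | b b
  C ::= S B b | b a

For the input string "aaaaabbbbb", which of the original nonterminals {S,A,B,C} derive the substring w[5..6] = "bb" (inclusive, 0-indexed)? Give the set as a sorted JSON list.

CNF form of G:
  S -> T0 A | T0 X5 | b
  A -> C X2 | a
  B -> T0 S | T1 T1 | T1 X3
  C -> S X4 | T1 T0
  T0 -> a
  T1 -> b
  X2 -> S S
  X3 -> T0 C
  X4 -> B T1
  X5 -> B T1

CYK table (by increasing span), restricted to cells inside w[5..6]:
  [5..5]={S,T1}  "b"  orig:{S}
  [6..6]={S,T1}  "b"  orig:{S}
  [5..6]={B,X2}  "bb"  orig:{B}

Original NTs in T[5,6] deriving "bb": ["B"]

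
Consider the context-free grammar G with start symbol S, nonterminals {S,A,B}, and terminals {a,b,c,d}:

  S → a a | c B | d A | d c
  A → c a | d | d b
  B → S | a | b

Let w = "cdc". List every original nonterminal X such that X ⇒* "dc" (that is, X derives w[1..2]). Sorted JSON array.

CNF form of G:
  S -> T0 B | T1 T1 | T2 A | T2 T0
  A -> T0 T1 | T2 T3 | d
  B -> T0 B | T1 T1 | T2 A | T2 T0 | a | b
  T0 -> c
  T1 -> a
  T2 -> d
  T3 -> b

Fill CYK table bottom-up — only the sub-triangle for w[1..2]:
  T[1,1] 'd' = {A,T2}  orig:{A}
  T[2,2] 'c' = {T0}  orig:{}
  T[1,2] 'dc' = {B,S}

Original NTs in T[1,2] deriving "dc": ["B", "S"]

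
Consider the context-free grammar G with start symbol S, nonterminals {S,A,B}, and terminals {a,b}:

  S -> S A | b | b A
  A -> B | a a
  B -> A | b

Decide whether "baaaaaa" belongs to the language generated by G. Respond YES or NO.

Convert to CNF:
  S -> S A | T1 A | b
  A -> T0 T0 | b
  B -> T0 T0 | b
  T0 -> a
  T1 -> b

CYK table (by increasing span):
  cell(0,0) b: {A,B,S,T1}  orig:{A,B,S}
  cell(1,1) a: {T0}  orig:{}
  cell(2,2) a: {T0}  orig:{}
  cell(3,3) a: {T0}  orig:{}
  cell(4,4) a: {T0}  orig:{}
  cell(5,5) a: {T0}  orig:{}
  cell(6,6) a: {T0}  orig:{}
  cell(0,1) ba: ∅
  cell(1,2) aa: {A,B}
  cell(2,3) aa: {A,B}
  cell(3,4) aa: {A,B}
  cell(4,5) aa: {A,B}
  cell(5,6) aa: {A,B}
  cell(0,2) baa: {S}
  cell(1,3) aaa: ∅
  cell(2,4) aaa: ∅
  cell(3,5) aaa: ∅
  cell(4,6) aaa: ∅
  cell(0,3) baaa: ∅
  cell(1,4) aaaa: ∅
  cell(2,5) aaaa: ∅
  cell(3,6) aaaa: ∅
  cell(0,4) baaaa: {S}
  cell(1,5) aaaaa: ∅
  cell(2,6) aaaaa: ∅
  cell(0,5) baaaaa: ∅
  cell(1,6) aaaaaa: ∅
  cell(0,6) baaaaaa: {S}

S ∈ T[0,6] ⇒ YES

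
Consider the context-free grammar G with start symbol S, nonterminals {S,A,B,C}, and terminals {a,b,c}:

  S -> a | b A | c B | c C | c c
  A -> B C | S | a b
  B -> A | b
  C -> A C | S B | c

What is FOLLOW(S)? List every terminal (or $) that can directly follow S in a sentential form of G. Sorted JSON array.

FIRST sets, iterate to fixpoint:
round 1:
  A via A→a b: +{a}
  B via B→A: +{a}
  B via B→b: +{b}
  C via C→A C: +{a}
  C via C→c: +{c}
  S via S→a: +{a}
  S via S→b A: +{b}
  S via S→c B: +{c}
  FIRST[S]={a,b,c}  FIRST[A]={a}  FIRST[B]={a,b}  FIRST[C]={a,c}
round 2:
  A via A→B C: +{b}
  A via A→S: +{c}
  B via B→A: +{c}
  C via C→A C: +{b}
  FIRST[S]={a,b,c}  FIRST[A]={a,b,c}  FIRST[B]={a,b,c}  FIRST[C]={a,b,c}
round 3: (stable)
  FIRST[S]={a,b,c}  FIRST[A]={a,b,c}  FIRST[B]={a,b,c}  FIRST[C]={a,b,c}

FOLLOW sets:
initialize: $ ∈ FOLLOW(S)
[1]
  A→B C: FOLLOW(B) ⊇ FIRST(C) = {a,b,c}; new: +{a,b,c}
  B→A: FOLLOW(A) ⊇ FOLLOW(B) ⊇ {a,b,c}; new: +{a,b,c}
  C→S B: FOLLOW(S) ⊇ FIRST(B) = {a,b,c}; new: +{a,b,c}
  S→b A: FOLLOW(A) ⊇ FOLLOW(S) ⊇ {$,a,b,c}; new: +{$}
  S→c B: FOLLOW(B) ⊇ FOLLOW(S) ⊇ {$,a,b,c}; new: +{$}
  S→c C: FOLLOW(C) ⊇ FOLLOW(S) ⊇ {$,a,b,c}; new: +{$,a,b,c}
  S: {$,a,b,c}  A: {$,a,b,c}  B: {$,a,b,c}  C: {$,a,b,c}
[2] — fixpoint
  S: {$,a,b,c}  A: {$,a,b,c}  B: {$,a,b,c}  C: {$,a,b,c}

FOLLOW(S) = ["$", "a", "b", "c"]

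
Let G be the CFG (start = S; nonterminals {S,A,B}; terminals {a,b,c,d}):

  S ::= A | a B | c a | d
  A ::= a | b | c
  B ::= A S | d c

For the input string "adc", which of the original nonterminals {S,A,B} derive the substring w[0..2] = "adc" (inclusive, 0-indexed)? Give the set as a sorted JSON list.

Convert to CNF:
  S -> T1 T2 | T2 B | a | b | c | d
  A -> a | b | c
  B -> A S | T0 T1
  T0 -> d
  T1 -> c
  T2 -> a

CYK table (by increasing span), restricted to cells inside w[0..2]:
  T[0,0] 'a' = {A,S,T2}  orig:{A,S}
  T[1,1] 'd' = {S,T0}  orig:{S}
  T[2,2] 'c' = {A,S,T1}  orig:{A,S}
  T[0,1] 'ad' = {B}
  T[1,2] 'dc' = {B}
  T[0,2] 'adc' = {S}

Original NTs in T[0,2] deriving "adc": ["S"]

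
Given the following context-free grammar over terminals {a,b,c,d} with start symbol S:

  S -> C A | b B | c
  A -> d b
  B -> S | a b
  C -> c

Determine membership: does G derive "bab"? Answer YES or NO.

Convert to CNF:
  S -> C A | T1 B | c
  A -> T0 T1
  B -> C A | T1 B | T2 T1 | c
  C -> c
  T0 -> d
  T1 -> b
  T2 -> a

CYK fill:
  cell(0,0) b: {T1}  orig:{}
  cell(1,1) a: {T2}  orig:{}
  cell(2,2) b: {T1}  orig:{}
  cell(0,1) ba: ∅
  cell(1,2) ab: {B}
  cell(0,2) bab: {B,S}

S ∈ T[0,2] ⇒ YES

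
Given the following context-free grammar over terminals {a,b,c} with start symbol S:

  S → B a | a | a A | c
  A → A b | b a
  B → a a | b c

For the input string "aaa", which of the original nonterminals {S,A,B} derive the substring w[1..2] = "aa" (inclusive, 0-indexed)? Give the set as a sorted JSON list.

Convert to CNF:
  S -> B T1 | T1 A | a | c
  A -> A T0 | T0 T1
  B -> T0 T2 | T1 T1
  T0 -> b
  T1 -> a
  T2 -> c

CYK table (by increasing span) (cells [i..j] with 1 ≤ i ≤ j ≤ 2 only):
  cell(1,1) a: {S,T1}  orig:{S}
  cell(2,2) a: {S,T1}  orig:{S}
  cell(1,2) aa: {B}

Original NTs in T[1,2] deriving "aa": ["B"]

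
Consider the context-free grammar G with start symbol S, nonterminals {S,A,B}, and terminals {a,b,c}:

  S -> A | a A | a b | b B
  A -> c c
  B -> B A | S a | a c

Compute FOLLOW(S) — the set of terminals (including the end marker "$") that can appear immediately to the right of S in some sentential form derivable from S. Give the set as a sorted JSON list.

FIRST iteration:
[1]
  A via A→c c: +{c}
  B via B→a c: +{a}
  S via S→A: +{c}
  S via S→a A: +{a}
  S via S→b B: +{b}
  FIRST[S]={a,b,c}  FIRST[A]={c}  FIRST[B]={a}
[2]
  B via B→S a: +{b,c}
  FIRST[S]={a,b,c}  FIRST[A]={c}  FIRST[B]={a,b,c}
[3] done
  FIRST[S]={a,b,c}  FIRST[A]={c}  FIRST[B]={a,b,c}

FOLLOW iteration:
seed FOLLOW(S) with $
pass 1:
  B→B A: FOLLOW(B) ⊇ FIRST(A) = {c}; new: +{c}
  B→B A: FOLLOW(A) ⊇ FOLLOW(B) ⊇ {c}; new: +{c}
  B→S a: FOLLOW(S) ⊇ FIRST(a) = {a}; new: +{a}
  S→A: FOLLOW(A) ⊇ FOLLOW(S) ⊇ {$,a}; new: +{$,a}
  S→b B: FOLLOW(B) ⊇ FOLLOW(S) ⊇ {$,a}; new: +{$,a}
  FOLLOW(S)={$,a}  FOLLOW(A)={$,a,c}  FOLLOW(B)={$,a,c}
pass 2: (no change)
  FOLLOW(S)={$,a}  FOLLOW(A)={$,a,c}  FOLLOW(B)={$,a,c}

FOLLOW(S) = ["$", "a"]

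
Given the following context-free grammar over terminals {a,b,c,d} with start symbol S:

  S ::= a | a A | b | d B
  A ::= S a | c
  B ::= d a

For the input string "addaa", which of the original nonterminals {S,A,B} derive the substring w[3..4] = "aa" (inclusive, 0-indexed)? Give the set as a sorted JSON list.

CNF form of G:
  S -> T0 A | T1 B | a | b
  A -> S T0 | c
  B -> T1 T0
  T0 -> a
  T1 -> d

Fill CYK table bottom-up (cells [i..j] with 3 ≤ i ≤ j ≤ 4 only):
  cell(3,3) a: {S,T0}  orig:{S}
  cell(4,4) a: {S,T0}  orig:{S}
  cell(3,4) aa: {A}

Original NTs in T[3,4] deriving "aa": ["A"]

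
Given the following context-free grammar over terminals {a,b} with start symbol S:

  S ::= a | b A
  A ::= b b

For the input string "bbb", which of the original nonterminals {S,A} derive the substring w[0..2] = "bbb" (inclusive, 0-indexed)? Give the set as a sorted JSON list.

CNF form of G:
  S -> T0 A | a
  A -> T0 T0
  T0 -> b

CYK table (by increasing span) — only the sub-triangle for w[0..2]:
  [0..0]={T0}  "b"  orig:{}
  [1..1]={T0}  "b"  orig:{}
  [2..2]={T0}  "b"  orig:{}
  [0..1]={A}  "bb"
  [1..2]={A}  "bb"
  [0..2]={S}  "bbb"

Original NTs in T[0,2] deriving "bbb": ["S"]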